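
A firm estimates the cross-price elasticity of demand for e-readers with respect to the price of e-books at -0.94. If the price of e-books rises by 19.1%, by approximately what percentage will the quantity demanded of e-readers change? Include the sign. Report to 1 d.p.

-18.0%

%ΔQ ≈ ε × %ΔP of e-books = -0.94 × (19.1%) = -18.0%.
Demand for e-readers falls by about 18.0%.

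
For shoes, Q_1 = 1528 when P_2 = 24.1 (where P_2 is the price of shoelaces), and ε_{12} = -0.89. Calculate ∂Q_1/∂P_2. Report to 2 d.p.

ε = (∂Q_1/∂P_2)·(P_2/Q_1) ⇒ ∂Q_1/∂P_2 = ε·Q_1/P_2 = -0.89 × 1528/24.1 ≈ -56.43.

-56.43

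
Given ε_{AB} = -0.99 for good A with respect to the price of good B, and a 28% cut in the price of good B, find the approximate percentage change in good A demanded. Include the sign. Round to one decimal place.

27.7%

%ΔQ ≈ ε × %ΔP of good B = -0.99 × (-28%) = 27.7%.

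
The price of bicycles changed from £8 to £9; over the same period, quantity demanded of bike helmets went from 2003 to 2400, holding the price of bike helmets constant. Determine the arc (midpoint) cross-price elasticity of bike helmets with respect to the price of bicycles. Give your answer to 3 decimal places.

ΔQ_A = 2400 − 2003 = 397; ΔP_B = 9 − 8 = 1.
Midpoints: Q̄_A = 2201.5, P̄_B = 8.50.
ε = (ΔQ_A/Q̄_A)/(ΔP_B/P̄_B) = (397/2201.5)/(1/8.50) ≈ 1.533.

1.533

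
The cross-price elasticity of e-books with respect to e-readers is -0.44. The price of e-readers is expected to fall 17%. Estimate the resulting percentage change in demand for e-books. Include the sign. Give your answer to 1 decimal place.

7.5%

%ΔQ ≈ ε × %ΔP of e-readers = -0.44 × (-17%) = 7.5%.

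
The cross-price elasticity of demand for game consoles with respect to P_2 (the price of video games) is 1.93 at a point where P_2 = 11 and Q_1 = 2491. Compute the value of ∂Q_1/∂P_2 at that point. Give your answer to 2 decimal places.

437.06

ε = (∂Q_1/∂P_2)·(P_2/Q_1) ⇒ ∂Q_1/∂P_2 = ε·Q_1/P_2 = 1.93 × 2491/11 ≈ 437.06.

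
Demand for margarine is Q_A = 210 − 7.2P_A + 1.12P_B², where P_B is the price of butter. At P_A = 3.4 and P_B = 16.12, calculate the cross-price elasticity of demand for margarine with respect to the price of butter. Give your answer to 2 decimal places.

At P_A = 3.4 and P_B = 16.12: Q_A = 476.557.
∂Q_A/∂P_B = 2.24P_B = 2.24(16.12) = 36.1088.
ε = (∂Q_A/∂P_B)(P_B/Q_A) = 36.1088 × (16.12/476.557) ≈ 1.22.

1.22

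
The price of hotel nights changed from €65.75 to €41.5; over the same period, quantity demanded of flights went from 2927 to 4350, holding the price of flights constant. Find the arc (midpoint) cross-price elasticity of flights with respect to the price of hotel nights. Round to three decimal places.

-0.865

ΔQ_A = 4350 − 2927 = 1423; ΔP_B = 41.5 − 65.75 = -24.25.
Midpoints: Q̄_A = 3638.5, P̄_B = 53.62.
ε = (ΔQ_A/Q̄_A)/(ΔP_B/P̄_B) = (1423/3638.5)/(-24.25/53.62) ≈ -0.865.
ε < 0: flights and hotel nights are complements.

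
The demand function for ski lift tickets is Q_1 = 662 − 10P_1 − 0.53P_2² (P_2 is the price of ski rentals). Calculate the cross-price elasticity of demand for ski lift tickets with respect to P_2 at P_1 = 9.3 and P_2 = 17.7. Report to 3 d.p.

-0.824

At P_1 = 9.3 and P_2 = 17.7: Q_1 = 402.956.
∂Q_1/∂P_2 = -1.06P_2 = -1.06(17.7) = -18.7620.
ε = (∂Q_1/∂P_2)(P_2/Q_1) = -18.7620 × (17.7/402.956) ≈ -0.824.
ε < 0: complements.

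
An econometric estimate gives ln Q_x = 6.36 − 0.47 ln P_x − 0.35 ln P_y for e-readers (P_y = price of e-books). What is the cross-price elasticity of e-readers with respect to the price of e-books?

-0.35

In a log-linear (constant-elasticity) demand function, the coefficient on ln P_y is the cross-price elasticity.
ε = -0.35. Negative, so e-readers and e-books are complements.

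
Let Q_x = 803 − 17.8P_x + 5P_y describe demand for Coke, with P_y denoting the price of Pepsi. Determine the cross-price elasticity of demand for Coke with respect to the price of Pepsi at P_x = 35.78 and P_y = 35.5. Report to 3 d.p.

0.517

At P_x = 35.78 and P_y = 35.5: Q_x = 343.616.
∂Q_x/∂P_y = 5.
ε = (∂Q_x/∂P_y)(P_y/Q_x) = 5 × (35.5/343.616) ≈ 0.517.
Since ε > 0, Coke and Pepsi are substitutes.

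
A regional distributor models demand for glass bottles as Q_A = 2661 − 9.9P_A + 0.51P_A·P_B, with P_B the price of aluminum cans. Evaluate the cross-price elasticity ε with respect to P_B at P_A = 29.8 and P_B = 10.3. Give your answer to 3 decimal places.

0.062

At P_A = 29.8 and P_B = 10.3: Q_A = 2522.519.
∂Q_A/∂P_B = 0.51P_A = 0.51(29.8) = 15.1980.
ε = (∂Q_A/∂P_B)(P_B/Q_A) = 15.1980 × (10.3/2522.519) ≈ 0.062.
ε > 0: substitutes.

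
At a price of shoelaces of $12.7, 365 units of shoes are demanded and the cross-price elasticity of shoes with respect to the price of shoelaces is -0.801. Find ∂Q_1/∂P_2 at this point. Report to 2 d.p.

ε = (∂Q_1/∂P_2)·(P_2/Q_1) ⇒ ∂Q_1/∂P_2 = ε·Q_1/P_2 = -0.801 × 365/12.7 ≈ -23.02.

-23.02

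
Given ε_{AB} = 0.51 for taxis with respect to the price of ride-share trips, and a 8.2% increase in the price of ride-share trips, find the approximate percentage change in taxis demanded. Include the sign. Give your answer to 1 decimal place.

4.2%

%ΔQ ≈ ε × %ΔP of ride-share trips = 0.51 × (8.2%) = 4.2%.
Demand for taxis rises by about 4.2%.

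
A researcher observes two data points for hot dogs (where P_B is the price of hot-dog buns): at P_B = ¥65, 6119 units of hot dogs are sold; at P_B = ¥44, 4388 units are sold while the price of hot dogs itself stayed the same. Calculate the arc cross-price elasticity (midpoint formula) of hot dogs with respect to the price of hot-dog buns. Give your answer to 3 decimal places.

ΔQ_A = 4388 − 6119 = -1731; ΔP_B = 44 − 65 = -21.
Midpoints: Q̄_A = 5253.5, P̄_B = 54.50.
ε = (ΔQ_A/Q̄_A)/(ΔP_B/P̄_B) = (-1731/5253.5)/(-21/54.50) ≈ 0.855.

0.855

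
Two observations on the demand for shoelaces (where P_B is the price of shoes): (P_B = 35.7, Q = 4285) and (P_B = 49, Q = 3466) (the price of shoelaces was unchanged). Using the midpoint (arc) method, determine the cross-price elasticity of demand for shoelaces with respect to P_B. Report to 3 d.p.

-0.673

ΔQ_A = 3466 − 4285 = -819; ΔP_B = 49 − 35.7 = 13.3.
Midpoints: Q̄_A = 3875.5, P̄_B = 42.35.
ε = (ΔQ_A/Q̄_A)/(ΔP_B/P̄_B) = (-819/3875.5)/(13.3/42.35) ≈ -0.673.
ε < 0: shoelaces and shoes are complements.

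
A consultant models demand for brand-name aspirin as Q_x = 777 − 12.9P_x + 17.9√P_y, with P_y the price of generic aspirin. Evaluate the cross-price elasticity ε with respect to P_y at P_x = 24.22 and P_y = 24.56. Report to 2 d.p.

At P_x = 24.22 and P_y = 24.56: Q_x = 553.271.
∂Q_x/∂P_y = 17.9/(2√P_y) = 17.9/(2√24.56) = 1.8060.
ε = (∂Q_x/∂P_y)(P_y/Q_x) = 1.8060 × (24.56/553.271) ≈ 0.08.
ε > 0: substitutes.

0.08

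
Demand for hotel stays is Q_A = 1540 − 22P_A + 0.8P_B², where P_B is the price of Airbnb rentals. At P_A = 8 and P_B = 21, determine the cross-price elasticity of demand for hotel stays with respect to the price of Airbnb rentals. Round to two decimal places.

At P_A = 8 and P_B = 21: Q_A = 1716.8.
∂Q_A/∂P_B = 1.6P_B = 1.6(21) = 33.6000.
ε = (∂Q_A/∂P_B)(P_B/Q_A) = 33.6000 × (21/1716.8) ≈ 0.41.

0.41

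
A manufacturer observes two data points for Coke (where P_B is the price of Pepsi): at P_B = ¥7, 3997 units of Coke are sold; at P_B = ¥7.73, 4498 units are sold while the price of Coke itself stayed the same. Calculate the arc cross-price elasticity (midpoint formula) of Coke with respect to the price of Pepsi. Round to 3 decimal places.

ΔQ_A = 4498 − 3997 = 501; ΔP_B = 7.73 − 7 = 0.73.
Midpoints: Q̄_A = 4247.5, P̄_B = 7.37.
ε = (ΔQ_A/Q̄_A)/(ΔP_B/P̄_B) = (501/4247.5)/(0.73/7.37) ≈ 1.190.

1.190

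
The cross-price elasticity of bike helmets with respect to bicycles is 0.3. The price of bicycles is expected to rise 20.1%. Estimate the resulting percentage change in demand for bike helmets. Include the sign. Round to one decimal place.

%ΔQ ≈ ε × %ΔP of bicycles = 0.3 × (20.1%) = 6.0%.

6.0%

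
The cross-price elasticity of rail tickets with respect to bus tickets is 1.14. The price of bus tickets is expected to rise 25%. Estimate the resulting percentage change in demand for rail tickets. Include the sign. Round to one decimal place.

28.5%

%ΔQ ≈ ε × %ΔP of bus tickets = 1.14 × (25%) = 28.5%.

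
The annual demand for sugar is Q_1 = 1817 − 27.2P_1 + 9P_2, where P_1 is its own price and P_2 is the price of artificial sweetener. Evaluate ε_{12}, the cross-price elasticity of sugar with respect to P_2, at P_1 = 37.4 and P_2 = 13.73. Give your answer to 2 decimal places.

0.13

At P_1 = 37.4 and P_2 = 13.73: Q_1 = 923.29.
∂Q_1/∂P_2 = 9.
ε = (∂Q_1/∂P_2)(P_2/Q_1) = 9 × (13.73/923.29) ≈ 0.13.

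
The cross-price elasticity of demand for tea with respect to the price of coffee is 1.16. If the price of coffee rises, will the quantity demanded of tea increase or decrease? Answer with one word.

ε > 0 and the price of coffee rises, so the quantity of tea moves in the same direction: it increases.

increase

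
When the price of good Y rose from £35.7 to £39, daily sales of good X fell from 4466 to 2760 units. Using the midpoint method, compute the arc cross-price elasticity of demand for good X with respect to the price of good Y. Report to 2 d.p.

-5.34

ΔQ_X = 2760 − 4466 = -1706; ΔP_Y = 39 − 35.7 = 3.3.
Midpoints: Q̄_X = 3613.0, P̄_Y = 37.35.
ε = (ΔQ_X/Q̄_X)/(ΔP_Y/P̄_Y) = (-1706/3613.0)/(3.3/37.35) ≈ -5.34.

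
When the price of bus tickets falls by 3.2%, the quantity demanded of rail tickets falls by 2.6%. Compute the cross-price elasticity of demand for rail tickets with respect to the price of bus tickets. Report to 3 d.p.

ε = (%ΔQ of rail tickets) / (%ΔP of bus tickets) = (-2.6%) / (-3.2%) ≈ 0.813.
Positive cross-price elasticity: substitutes.

0.813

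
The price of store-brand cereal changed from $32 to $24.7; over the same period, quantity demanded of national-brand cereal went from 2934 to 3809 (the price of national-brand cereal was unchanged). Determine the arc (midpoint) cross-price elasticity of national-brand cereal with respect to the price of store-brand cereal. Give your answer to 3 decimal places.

-1.008

ΔQ_A = 3809 − 2934 = 875; ΔP_B = 24.7 − 32 = -7.3.
Midpoints: Q̄_A = 3371.5, P̄_B = 28.35.
ε = (ΔQ_A/Q̄_A)/(ΔP_B/P̄_B) = (875/3371.5)/(-7.3/28.35) ≈ -1.008.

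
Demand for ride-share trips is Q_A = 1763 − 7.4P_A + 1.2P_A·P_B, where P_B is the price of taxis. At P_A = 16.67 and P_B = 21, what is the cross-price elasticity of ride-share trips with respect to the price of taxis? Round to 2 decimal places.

0.20

At P_A = 16.67 and P_B = 21: Q_A = 2059.726.
∂Q_A/∂P_B = 1.2P_A = 1.2(16.67) = 20.0040.
ε = (∂Q_A/∂P_B)(P_B/Q_A) = 20.0040 × (21/2059.726) ≈ 0.20.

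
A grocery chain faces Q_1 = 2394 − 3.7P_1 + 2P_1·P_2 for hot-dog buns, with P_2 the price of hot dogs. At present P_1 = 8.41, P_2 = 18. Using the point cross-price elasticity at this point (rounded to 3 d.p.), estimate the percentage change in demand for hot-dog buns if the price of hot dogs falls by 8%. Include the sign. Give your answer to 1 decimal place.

-0.9%

At P_1 = 8.41, P_2 = 18: Q_1 = 2665.643.
∂Q_1/∂P_2 = 2P_1 = 16.8200.
ε = (∂Q_1/∂P_2)(P_2/Q_1) = 16.8200 × 18/2665.643 ≈ 0.114.
%ΔQ_1 ≈ ε × %ΔP_2 = 0.114 × (-8%) = -0.9%.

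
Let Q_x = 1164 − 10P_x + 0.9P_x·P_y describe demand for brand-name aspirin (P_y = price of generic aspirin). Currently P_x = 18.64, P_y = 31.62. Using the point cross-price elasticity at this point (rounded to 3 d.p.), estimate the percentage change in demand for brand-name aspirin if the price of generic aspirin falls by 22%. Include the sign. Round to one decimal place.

-7.7%

At P_x = 18.64, P_y = 31.62: Q_x = 1508.057.
∂Q_x/∂P_y = 0.9P_x = 16.7760.
ε = (∂Q_x/∂P_y)(P_y/Q_x) = 16.7760 × 31.62/1508.057 ≈ 0.352.
%ΔQ_x ≈ ε × %ΔP_y = 0.352 × (-22%) = -7.7%.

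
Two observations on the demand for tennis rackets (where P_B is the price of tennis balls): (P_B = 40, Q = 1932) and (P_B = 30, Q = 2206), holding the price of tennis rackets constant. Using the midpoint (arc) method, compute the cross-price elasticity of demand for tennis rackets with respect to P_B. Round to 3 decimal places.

ΔQ_A = 2206 − 1932 = 274; ΔP_B = 30 − 40 = -10.
Midpoints: Q̄_A = 2069.0, P̄_B = 35.00.
ε = (ΔQ_A/Q̄_A)/(ΔP_B/P̄_B) = (274/2069.0)/(-10/35.00) ≈ -0.464.

-0.464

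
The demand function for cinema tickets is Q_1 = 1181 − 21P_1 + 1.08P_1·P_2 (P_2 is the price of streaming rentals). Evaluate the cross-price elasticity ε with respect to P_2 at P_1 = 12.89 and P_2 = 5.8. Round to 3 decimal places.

At P_1 = 12.89 and P_2 = 5.8: Q_1 = 991.053.
∂Q_1/∂P_2 = 1.08P_1 = 1.08(12.89) = 13.9212.
ε = (∂Q_1/∂P_2)(P_2/Q_1) = 13.9212 × (5.8/991.053) ≈ 0.081.
ε > 0: substitutes.

0.081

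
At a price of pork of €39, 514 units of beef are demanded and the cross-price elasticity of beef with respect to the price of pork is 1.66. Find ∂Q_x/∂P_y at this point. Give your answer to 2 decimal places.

ε = (∂Q_x/∂P_y)·(P_y/Q_x) ⇒ ∂Q_x/∂P_y = ε·Q_x/P_y = 1.66 × 514/39 ≈ 21.88.

21.88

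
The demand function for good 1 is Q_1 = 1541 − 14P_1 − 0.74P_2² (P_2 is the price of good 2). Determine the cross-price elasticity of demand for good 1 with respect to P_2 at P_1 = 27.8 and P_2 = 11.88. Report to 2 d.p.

At P_1 = 27.8 and P_2 = 11.88: Q_1 = 1047.361.
∂Q_1/∂P_2 = -1.48P_2 = -1.48(11.88) = -17.5824.
ε = (∂Q_1/∂P_2)(P_2/Q_1) = -17.5824 × (11.88/1047.361) ≈ -0.20.
ε < 0: complements.

-0.20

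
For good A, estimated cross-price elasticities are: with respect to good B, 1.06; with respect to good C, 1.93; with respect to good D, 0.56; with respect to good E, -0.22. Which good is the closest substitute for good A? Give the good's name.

good C

Substitutes have ε > 0. Among the positive values, 1.93 (good C) is largest.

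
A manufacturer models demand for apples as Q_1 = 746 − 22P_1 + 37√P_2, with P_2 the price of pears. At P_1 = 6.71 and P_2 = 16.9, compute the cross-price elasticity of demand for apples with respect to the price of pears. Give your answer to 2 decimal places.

0.10

At P_1 = 6.71 and P_2 = 16.9: Q_1 = 750.486.
∂Q_1/∂P_2 = 37/(2√P_2) = 37/(2√16.9) = 4.5002.
ε = (∂Q_1/∂P_2)(P_2/Q_1) = 4.5002 × (16.9/750.486) ≈ 0.10.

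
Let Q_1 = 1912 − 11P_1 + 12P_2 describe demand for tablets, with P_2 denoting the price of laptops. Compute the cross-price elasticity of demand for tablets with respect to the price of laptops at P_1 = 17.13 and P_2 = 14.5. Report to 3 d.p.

0.092

At P_1 = 17.13 and P_2 = 14.5: Q_1 = 1897.57.
∂Q_1/∂P_2 = 12.
ε = (∂Q_1/∂P_2)(P_2/Q_1) = 12 × (14.5/1897.57) ≈ 0.092.
Since ε > 0, tablets and laptops are substitutes.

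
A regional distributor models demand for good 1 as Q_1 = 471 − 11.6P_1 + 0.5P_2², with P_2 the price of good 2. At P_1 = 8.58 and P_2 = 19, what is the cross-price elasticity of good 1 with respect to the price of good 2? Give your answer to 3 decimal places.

At P_1 = 8.58 and P_2 = 19: Q_1 = 551.972.
∂Q_1/∂P_2 = 1P_2 = 1(19) = 19.0000.
ε = (∂Q_1/∂P_2)(P_2/Q_1) = 19.0000 × (19/551.972) ≈ 0.654.
ε > 0: substitutes.

0.654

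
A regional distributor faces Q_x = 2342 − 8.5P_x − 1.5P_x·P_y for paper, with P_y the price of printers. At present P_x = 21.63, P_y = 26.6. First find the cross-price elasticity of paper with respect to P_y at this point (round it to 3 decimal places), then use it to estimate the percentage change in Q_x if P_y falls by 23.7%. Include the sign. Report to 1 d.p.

At P_x = 21.63, P_y = 26.6: Q_x = 1295.108.
∂Q_x/∂P_y = -1.5P_x = -32.4450.
ε = (∂Q_x/∂P_y)(P_y/Q_x) = -32.4450 × 26.6/1295.108 ≈ -0.666.
%ΔQ_x ≈ ε × %ΔP_y = -0.666 × (-23.7%) = 15.8%.

15.8%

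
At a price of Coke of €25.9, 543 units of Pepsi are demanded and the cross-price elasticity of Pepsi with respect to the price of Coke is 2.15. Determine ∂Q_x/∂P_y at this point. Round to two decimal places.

ε = (∂Q_x/∂P_y)·(P_y/Q_x) ⇒ ∂Q_x/∂P_y = ε·Q_x/P_y = 2.15 × 543/25.9 ≈ 45.08.

45.08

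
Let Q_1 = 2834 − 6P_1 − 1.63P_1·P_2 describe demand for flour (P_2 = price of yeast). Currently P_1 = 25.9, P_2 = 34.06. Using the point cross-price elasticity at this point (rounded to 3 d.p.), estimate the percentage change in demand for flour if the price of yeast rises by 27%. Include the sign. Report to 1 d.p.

-31.3%

At P_1 = 25.9, P_2 = 34.06: Q_1 = 1240.689.
∂Q_1/∂P_2 = -1.63P_1 = -42.2170.
ε = (∂Q_1/∂P_2)(P_2/Q_1) = -42.2170 × 34.06/1240.689 ≈ -1.159.
%ΔQ_1 ≈ ε × %ΔP_2 = -1.159 × (27%) = -31.3%.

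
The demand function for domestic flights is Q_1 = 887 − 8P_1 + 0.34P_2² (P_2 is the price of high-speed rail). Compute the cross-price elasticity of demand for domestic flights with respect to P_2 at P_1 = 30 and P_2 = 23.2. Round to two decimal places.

0.44

At P_1 = 30 and P_2 = 23.2: Q_1 = 830.002.
∂Q_1/∂P_2 = 0.68P_2 = 0.68(23.2) = 15.7760.
ε = (∂Q_1/∂P_2)(P_2/Q_1) = 15.7760 × (23.2/830.002) ≈ 0.44.
ε > 0: substitutes.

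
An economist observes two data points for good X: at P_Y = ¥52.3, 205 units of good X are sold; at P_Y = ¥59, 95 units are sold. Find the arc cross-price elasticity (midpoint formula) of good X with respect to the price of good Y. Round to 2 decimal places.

ΔQ_X = 95 − 205 = -110; ΔP_Y = 59 − 52.3 = 6.7.
Midpoints: Q̄_X = 150.0, P̄_Y = 55.65.
ε = (ΔQ_X/Q̄_X)/(ΔP_Y/P̄_Y) = (-110/150.0)/(6.7/55.65) ≈ -6.09.
ε < 0: good X and good Y are complements.

-6.09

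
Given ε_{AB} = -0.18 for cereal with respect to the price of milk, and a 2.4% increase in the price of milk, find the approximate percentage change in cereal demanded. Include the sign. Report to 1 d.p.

%ΔQ ≈ ε × %ΔP of milk = -0.18 × (2.4%) = -0.4%.

-0.4%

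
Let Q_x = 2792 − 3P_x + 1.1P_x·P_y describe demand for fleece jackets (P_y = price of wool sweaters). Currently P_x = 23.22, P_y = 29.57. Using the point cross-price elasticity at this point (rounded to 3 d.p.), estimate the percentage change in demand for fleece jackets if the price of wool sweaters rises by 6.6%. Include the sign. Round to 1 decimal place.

At P_x = 23.22, P_y = 29.57: Q_x = 3477.617.
∂Q_x/∂P_y = 1.1P_x = 25.5420.
ε = (∂Q_x/∂P_y)(P_y/Q_x) = 25.5420 × 29.57/3477.617 ≈ 0.217.
%ΔQ_x ≈ ε × %ΔP_y = 0.217 × (6.6%) = 1.4%.

1.4%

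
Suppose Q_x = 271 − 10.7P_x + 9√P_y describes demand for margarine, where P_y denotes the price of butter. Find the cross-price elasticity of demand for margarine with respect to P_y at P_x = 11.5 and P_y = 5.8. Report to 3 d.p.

At P_x = 11.5 and P_y = 5.8: Q_x = 169.625.
∂Q_x/∂P_y = 9/(2√P_y) = 9/(2√5.8) = 1.8685.
ε = (∂Q_x/∂P_y)(P_y/Q_x) = 1.8685 × (5.8/169.625) ≈ 0.064.

0.064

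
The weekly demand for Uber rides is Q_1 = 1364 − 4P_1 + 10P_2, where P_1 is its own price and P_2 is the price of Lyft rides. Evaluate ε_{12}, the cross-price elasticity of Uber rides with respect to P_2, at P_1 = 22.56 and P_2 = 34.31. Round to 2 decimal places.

0.21

At P_1 = 22.56 and P_2 = 34.31: Q_1 = 1616.86.
∂Q_1/∂P_2 = 10.
ε = (∂Q_1/∂P_2)(P_2/Q_1) = 10 × (34.31/1616.86) ≈ 0.21.
Since ε > 0, Uber rides and Lyft rides are substitutes.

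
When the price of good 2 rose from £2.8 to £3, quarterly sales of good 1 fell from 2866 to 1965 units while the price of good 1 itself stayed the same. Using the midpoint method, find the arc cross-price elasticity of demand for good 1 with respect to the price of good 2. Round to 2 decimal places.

-5.41

ΔQ_1 = 1965 − 2866 = -901; ΔP_2 = 3 − 2.8 = 0.2.
Midpoints: Q̄_1 = 2415.5, P̄_2 = 2.90.
ε = (ΔQ_1/Q̄_1)/(ΔP_2/P̄_2) = (-901/2415.5)/(0.2/2.90) ≈ -5.41.
ε < 0: good 1 and good 2 are complements.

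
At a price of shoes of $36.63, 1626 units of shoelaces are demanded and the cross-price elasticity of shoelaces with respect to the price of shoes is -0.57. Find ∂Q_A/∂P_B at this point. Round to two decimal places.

ε = (∂Q_A/∂P_B)·(P_B/Q_A) ⇒ ∂Q_A/∂P_B = ε·Q_A/P_B = -0.57 × 1626/36.63 ≈ -25.30.

-25.30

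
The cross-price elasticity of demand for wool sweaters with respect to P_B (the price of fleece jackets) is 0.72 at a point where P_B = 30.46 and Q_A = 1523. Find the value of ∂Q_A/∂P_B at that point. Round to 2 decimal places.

ε = (∂Q_A/∂P_B)·(P_B/Q_A) ⇒ ∂Q_A/∂P_B = ε·Q_A/P_B = 0.72 × 1523/30.46 ≈ 36.00.

36.00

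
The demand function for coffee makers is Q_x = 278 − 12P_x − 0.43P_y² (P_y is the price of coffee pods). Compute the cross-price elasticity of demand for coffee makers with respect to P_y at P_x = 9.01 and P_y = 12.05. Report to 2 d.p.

At P_x = 9.01 and P_y = 12.05: Q_x = 107.443.
∂Q_x/∂P_y = -0.86P_y = -0.86(12.05) = -10.3630.
ε = (∂Q_x/∂P_y)(P_y/Q_x) = -10.3630 × (12.05/107.443) ≈ -1.16.

-1.16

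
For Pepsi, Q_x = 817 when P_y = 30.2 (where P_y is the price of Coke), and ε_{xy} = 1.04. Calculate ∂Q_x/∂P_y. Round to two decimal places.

28.14

ε = (∂Q_x/∂P_y)·(P_y/Q_x) ⇒ ∂Q_x/∂P_y = ε·Q_x/P_y = 1.04 × 817/30.2 ≈ 28.14.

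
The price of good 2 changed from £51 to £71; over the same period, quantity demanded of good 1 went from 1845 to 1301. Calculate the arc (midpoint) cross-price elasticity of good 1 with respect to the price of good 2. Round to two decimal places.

ΔQ_1 = 1301 − 1845 = -544; ΔP_2 = 71 − 51 = 20.
Midpoints: Q̄_1 = 1573.0, P̄_2 = 61.00.
ε = (ΔQ_1/Q̄_1)/(ΔP_2/P̄_2) = (-544/1573.0)/(20/61.00) ≈ -1.05.

-1.05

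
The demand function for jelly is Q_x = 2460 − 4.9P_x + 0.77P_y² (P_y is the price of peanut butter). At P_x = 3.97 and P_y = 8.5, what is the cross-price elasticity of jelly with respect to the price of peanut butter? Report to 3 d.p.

At P_x = 3.97 and P_y = 8.5: Q_x = 2496.180.
∂Q_x/∂P_y = 1.54P_y = 1.54(8.5) = 13.0900.
ε = (∂Q_x/∂P_y)(P_y/Q_x) = 13.0900 × (8.5/2496.180) ≈ 0.045.
ε > 0: substitutes.

0.045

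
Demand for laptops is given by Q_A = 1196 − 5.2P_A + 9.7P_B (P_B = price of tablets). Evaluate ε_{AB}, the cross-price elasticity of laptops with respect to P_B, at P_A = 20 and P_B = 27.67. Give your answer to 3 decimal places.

0.197

At P_A = 20 and P_B = 27.67: Q_A = 1360.399.
∂Q_A/∂P_B = 9.7.
ε = (∂Q_A/∂P_B)(P_B/Q_A) = 9.7 × (27.67/1360.399) ≈ 0.197.
Since ε > 0, laptops and tablets are substitutes.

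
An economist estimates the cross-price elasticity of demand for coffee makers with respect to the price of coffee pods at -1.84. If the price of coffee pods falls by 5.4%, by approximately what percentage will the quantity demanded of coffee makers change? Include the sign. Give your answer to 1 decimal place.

9.9%

%ΔQ ≈ ε × %ΔP of coffee pods = -1.84 × (-5.4%) = 9.9%.
Demand for coffee makers rises by about 9.9%.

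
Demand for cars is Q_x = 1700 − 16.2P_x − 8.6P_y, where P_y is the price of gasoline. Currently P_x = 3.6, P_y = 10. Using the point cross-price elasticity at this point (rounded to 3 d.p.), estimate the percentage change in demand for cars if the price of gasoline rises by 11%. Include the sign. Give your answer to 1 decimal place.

-0.6%

At P_x = 3.6, P_y = 10: Q_x = 1555.68.
∂Q_x/∂P_y = -8.6.
ε = (∂Q_x/∂P_y)(P_y/Q_x) = -8.6000 × 10/1555.68 ≈ -0.055.
%ΔQ_x ≈ ε × %ΔP_y = -0.055 × (11%) = -0.6%.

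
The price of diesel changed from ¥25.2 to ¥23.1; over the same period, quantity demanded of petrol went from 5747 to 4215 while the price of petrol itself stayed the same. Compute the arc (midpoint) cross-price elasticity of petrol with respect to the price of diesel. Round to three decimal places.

3.537

ΔQ_A = 4215 − 5747 = -1532; ΔP_B = 23.1 − 25.2 = -2.1.
Midpoints: Q̄_A = 4981.0, P̄_B = 24.15.
ε = (ΔQ_A/Q̄_A)/(ΔP_B/P̄_B) = (-1532/4981.0)/(-2.1/24.15) ≈ 3.537.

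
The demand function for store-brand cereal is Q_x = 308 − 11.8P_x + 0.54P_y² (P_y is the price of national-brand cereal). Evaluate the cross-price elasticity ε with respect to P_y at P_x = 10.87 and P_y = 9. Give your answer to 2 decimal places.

At P_x = 10.87 and P_y = 9: Q_x = 223.474.
∂Q_x/∂P_y = 1.08P_y = 1.08(9) = 9.7200.
ε = (∂Q_x/∂P_y)(P_y/Q_x) = 9.7200 × (9/223.474) ≈ 0.39.

0.39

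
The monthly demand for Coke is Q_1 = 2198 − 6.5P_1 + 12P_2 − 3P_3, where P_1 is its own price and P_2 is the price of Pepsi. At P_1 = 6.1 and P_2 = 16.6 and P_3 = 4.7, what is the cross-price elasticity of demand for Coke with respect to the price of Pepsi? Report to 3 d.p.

At P_1 = 6.1 and P_2 = 16.6 and P_3 = 4.7: Q_1 = 2343.45.
∂Q_1/∂P_2 = 12.
ε = (∂Q_1/∂P_2)(P_2/Q_1) = 12 × (16.6/2343.45) ≈ 0.085.

0.085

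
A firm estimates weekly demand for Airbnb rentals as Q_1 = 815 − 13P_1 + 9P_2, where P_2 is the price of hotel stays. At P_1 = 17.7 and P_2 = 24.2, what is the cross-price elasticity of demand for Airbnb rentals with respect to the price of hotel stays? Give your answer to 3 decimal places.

At P_1 = 17.7 and P_2 = 24.2: Q_1 = 802.7.
∂Q_1/∂P_2 = 9.
ε = (∂Q_1/∂P_2)(P_2/Q_1) = 9 × (24.2/802.7) ≈ 0.271.
Since ε > 0, Airbnb rentals and hotel stays are substitutes.

0.271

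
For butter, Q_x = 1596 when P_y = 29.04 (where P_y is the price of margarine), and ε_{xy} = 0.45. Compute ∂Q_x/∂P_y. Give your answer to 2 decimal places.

24.73

ε = (∂Q_x/∂P_y)·(P_y/Q_x) ⇒ ∂Q_x/∂P_y = ε·Q_x/P_y = 0.45 × 1596/29.04 ≈ 24.73.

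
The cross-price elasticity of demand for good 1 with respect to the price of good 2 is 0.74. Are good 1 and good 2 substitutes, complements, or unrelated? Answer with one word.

ε = 0.74 > 0, so a higher price of good 2 raises demand for good 1: substitutes.

substitutes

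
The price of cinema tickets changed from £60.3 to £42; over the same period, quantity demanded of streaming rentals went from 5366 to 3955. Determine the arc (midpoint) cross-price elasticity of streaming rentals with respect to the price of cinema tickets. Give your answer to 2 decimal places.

ΔQ_A = 3955 − 5366 = -1411; ΔP_B = 42 − 60.3 = -18.3.
Midpoints: Q̄_A = 4660.5, P̄_B = 51.15.
ε = (ΔQ_A/Q̄_A)/(ΔP_B/P̄_B) = (-1411/4660.5)/(-18.3/51.15) ≈ 0.85.

0.85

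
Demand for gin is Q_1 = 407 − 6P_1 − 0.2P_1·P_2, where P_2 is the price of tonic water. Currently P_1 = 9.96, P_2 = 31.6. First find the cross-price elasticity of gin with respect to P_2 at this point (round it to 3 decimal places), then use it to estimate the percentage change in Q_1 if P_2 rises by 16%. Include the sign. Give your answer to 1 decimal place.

At P_1 = 9.96, P_2 = 31.6: Q_1 = 284.293.
∂Q_1/∂P_2 = -0.2P_1 = -1.9920.
ε = (∂Q_1/∂P_2)(P_2/Q_1) = -1.9920 × 31.6/284.293 ≈ -0.221.
%ΔQ_1 ≈ ε × %ΔP_2 = -0.221 × (16%) = -3.5%.

-3.5%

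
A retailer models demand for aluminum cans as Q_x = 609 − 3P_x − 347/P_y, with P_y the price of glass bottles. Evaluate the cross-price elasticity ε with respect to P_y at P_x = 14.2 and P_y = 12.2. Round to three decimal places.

At P_x = 14.2 and P_y = 12.2: Q_x = 537.957.
∂Q_x/∂P_y = 347/P_y² = 2.3314.
ε = (∂Q_x/∂P_y)(P_y/Q_x) = 2.3314 × (12.2/537.957) ≈ 0.053.
ε > 0: substitutes.

0.053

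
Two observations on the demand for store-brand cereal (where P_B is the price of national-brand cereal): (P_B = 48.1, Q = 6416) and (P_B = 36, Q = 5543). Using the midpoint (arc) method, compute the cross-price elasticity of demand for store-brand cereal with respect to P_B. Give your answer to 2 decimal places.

0.51

ΔQ_A = 5543 − 6416 = -873; ΔP_B = 36 − 48.1 = -12.1.
Midpoints: Q̄_A = 5979.5, P̄_B = 42.05.
ε = (ΔQ_A/Q̄_A)/(ΔP_B/P̄_B) = (-873/5979.5)/(-12.1/42.05) ≈ 0.51.
ε > 0: store-brand cereal and national-brand cereal are substitutes.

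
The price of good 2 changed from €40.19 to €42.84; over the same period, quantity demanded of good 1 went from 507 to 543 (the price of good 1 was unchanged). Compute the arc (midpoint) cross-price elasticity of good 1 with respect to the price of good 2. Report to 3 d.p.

1.074

ΔQ_1 = 543 − 507 = 36; ΔP_2 = 42.84 − 40.19 = 2.65.
Midpoints: Q̄_1 = 525.0, P̄_2 = 41.52.
ε = (ΔQ_1/Q̄_1)/(ΔP_2/P̄_2) = (36/525.0)/(2.65/41.52) ≈ 1.074.
ε > 0: good 1 and good 2 are substitutes.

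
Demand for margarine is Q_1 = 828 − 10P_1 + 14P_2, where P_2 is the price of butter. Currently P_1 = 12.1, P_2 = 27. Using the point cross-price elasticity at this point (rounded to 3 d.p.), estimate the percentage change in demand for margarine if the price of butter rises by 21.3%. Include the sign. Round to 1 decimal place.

At P_1 = 12.1, P_2 = 27: Q_1 = 1085.
∂Q_1/∂P_2 = 14.
ε = (∂Q_1/∂P_2)(P_2/Q_1) = 14.0000 × 27/1085 ≈ 0.348.
%ΔQ_1 ≈ ε × %ΔP_2 = 0.348 × (21.3%) = 7.4%.

7.4%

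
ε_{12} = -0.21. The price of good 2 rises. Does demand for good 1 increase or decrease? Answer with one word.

ε < 0 and the price of good 2 rises, so the quantity of good 1 moves in the opposite direction: it decreases.

decrease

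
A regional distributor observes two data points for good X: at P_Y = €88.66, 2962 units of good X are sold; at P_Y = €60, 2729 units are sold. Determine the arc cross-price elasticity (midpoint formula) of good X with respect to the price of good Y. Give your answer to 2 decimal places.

0.21

ΔQ_X = 2729 − 2962 = -233; ΔP_Y = 60 − 88.66 = -28.66.
Midpoints: Q̄_X = 2845.5, P̄_Y = 74.33.
ε = (ΔQ_X/Q̄_X)/(ΔP_Y/P̄_Y) = (-233/2845.5)/(-28.66/74.33) ≈ 0.21.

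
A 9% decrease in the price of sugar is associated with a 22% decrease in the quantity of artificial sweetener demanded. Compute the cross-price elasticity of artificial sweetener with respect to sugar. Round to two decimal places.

ε = (%ΔQ of artificial sweetener) / (%ΔP of sugar) = (-22%) / (-9%) ≈ 2.44.

2.44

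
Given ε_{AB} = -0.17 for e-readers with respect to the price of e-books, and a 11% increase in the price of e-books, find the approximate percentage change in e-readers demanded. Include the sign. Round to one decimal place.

%ΔQ ≈ ε × %ΔP of e-books = -0.17 × (11%) = -1.9%.
Demand for e-readers falls by about 1.9%.

-1.9%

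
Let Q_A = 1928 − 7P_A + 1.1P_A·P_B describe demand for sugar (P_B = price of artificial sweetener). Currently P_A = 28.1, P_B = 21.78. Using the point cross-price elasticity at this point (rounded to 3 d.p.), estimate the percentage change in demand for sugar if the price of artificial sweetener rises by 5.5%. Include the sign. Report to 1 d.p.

At P_A = 28.1, P_B = 21.78: Q_A = 2404.520.
∂Q_A/∂P_B = 1.1P_A = 30.9100.
ε = (∂Q_A/∂P_B)(P_B/Q_A) = 30.9100 × 21.78/2404.520 ≈ 0.280.
%ΔQ_A ≈ ε × %ΔP_B = 0.280 × (5.5%) = 1.5%.

1.5%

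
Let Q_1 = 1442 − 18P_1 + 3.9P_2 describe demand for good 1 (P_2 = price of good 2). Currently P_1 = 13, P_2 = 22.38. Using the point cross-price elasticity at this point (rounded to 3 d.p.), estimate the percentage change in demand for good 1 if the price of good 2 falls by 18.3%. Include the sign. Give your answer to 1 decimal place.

At P_1 = 13, P_2 = 22.38: Q_1 = 1295.282.
∂Q_1/∂P_2 = 3.9.
ε = (∂Q_1/∂P_2)(P_2/Q_1) = 3.9000 × 22.38/1295.282 ≈ 0.067.
%ΔQ_1 ≈ ε × %ΔP_2 = 0.067 × (-18.3%) = -1.2%.

-1.2%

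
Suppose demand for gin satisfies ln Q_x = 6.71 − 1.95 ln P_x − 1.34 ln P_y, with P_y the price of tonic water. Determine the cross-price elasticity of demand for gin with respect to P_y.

-1.34

In a log-linear (constant-elasticity) demand function, the coefficient on ln P_y is the cross-price elasticity.
ε = -1.34. Negative, so gin and tonic water are complements.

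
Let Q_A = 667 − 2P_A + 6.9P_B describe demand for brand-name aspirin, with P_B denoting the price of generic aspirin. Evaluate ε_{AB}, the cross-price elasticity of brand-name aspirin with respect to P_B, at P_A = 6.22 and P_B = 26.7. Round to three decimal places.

0.220

At P_A = 6.22 and P_B = 26.7: Q_A = 838.79.
∂Q_A/∂P_B = 6.9.
ε = (∂Q_A/∂P_B)(P_B/Q_A) = 6.9 × (26.7/838.79) ≈ 0.220.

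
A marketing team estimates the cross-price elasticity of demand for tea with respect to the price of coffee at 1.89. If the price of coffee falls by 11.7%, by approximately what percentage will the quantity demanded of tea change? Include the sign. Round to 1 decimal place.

%ΔQ ≈ ε × %ΔP of coffee = 1.89 × (-11.7%) = -22.1%.

-22.1%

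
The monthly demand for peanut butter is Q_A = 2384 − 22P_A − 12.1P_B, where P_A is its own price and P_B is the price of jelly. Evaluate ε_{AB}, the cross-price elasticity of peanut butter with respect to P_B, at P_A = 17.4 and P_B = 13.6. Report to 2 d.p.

At P_A = 17.4 and P_B = 13.6: Q_A = 1836.64.
∂Q_A/∂P_B = -12.1.
ε = (∂Q_A/∂P_B)(P_B/Q_A) = -12.1 × (13.6/1836.64) ≈ -0.09.

-0.09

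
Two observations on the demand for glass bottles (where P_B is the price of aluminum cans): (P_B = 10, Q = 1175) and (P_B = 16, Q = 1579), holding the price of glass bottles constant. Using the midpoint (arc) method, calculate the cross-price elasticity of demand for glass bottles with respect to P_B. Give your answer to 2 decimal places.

ΔQ_A = 1579 − 1175 = 404; ΔP_B = 16 − 10 = 6.
Midpoints: Q̄_A = 1377.0, P̄_B = 13.00.
ε = (ΔQ_A/Q̄_A)/(ΔP_B/P̄_B) = (404/1377.0)/(6/13.00) ≈ 0.64.
ε > 0: glass bottles and aluminum cans are substitutes.

0.64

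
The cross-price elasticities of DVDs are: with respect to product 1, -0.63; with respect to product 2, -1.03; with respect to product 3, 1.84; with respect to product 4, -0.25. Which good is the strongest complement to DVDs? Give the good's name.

product 2

Complements have ε < 0. The most negative value is -1.03 (product 2).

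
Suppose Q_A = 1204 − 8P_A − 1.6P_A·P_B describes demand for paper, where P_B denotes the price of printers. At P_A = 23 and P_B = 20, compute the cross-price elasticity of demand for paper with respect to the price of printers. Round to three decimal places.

-2.592

At P_A = 23 and P_B = 20: Q_A = 284.
∂Q_A/∂P_B = -1.6P_A = -1.6(23) = -36.8000.
ε = (∂Q_A/∂P_B)(P_B/Q_A) = -36.8000 × (20/284) ≈ -2.592.
ε < 0: complements.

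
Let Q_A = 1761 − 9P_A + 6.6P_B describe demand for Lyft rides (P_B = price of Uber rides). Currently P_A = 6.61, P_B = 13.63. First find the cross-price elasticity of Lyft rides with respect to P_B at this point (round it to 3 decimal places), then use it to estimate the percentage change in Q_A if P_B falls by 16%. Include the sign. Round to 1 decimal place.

At P_A = 6.61, P_B = 13.63: Q_A = 1791.468.
∂Q_A/∂P_B = 6.6.
ε = (∂Q_A/∂P_B)(P_B/Q_A) = 6.6000 × 13.63/1791.468 ≈ 0.050.
%ΔQ_A ≈ ε × %ΔP_B = 0.050 × (-16%) = -0.8%.

-0.8%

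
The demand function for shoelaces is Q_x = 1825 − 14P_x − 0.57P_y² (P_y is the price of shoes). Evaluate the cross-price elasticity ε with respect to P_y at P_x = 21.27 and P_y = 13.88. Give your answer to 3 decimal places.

-0.155

At P_x = 21.27 and P_y = 13.88: Q_x = 1417.407.
∂Q_x/∂P_y = -1.14P_y = -1.14(13.88) = -15.8232.
ε = (∂Q_x/∂P_y)(P_y/Q_x) = -15.8232 × (13.88/1417.407) ≈ -0.155.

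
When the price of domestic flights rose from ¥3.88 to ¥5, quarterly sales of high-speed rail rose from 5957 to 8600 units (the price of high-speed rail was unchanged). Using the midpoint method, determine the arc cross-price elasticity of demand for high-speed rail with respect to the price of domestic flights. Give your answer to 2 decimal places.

1.44

ΔQ_A = 8600 − 5957 = 2643; ΔP_B = 5 − 3.88 = 1.12.
Midpoints: Q̄_A = 7278.5, P̄_B = 4.44.
ε = (ΔQ_A/Q̄_A)/(ΔP_B/P̄_B) = (2643/7278.5)/(1.12/4.44) ≈ 1.44.
ε > 0: high-speed rail and domestic flights are substitutes.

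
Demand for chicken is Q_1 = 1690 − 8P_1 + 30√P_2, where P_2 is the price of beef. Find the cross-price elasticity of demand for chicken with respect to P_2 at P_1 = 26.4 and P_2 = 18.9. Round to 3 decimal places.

At P_1 = 26.4 and P_2 = 18.9: Q_1 = 1609.222.
∂Q_1/∂P_2 = 30/(2√P_2) = 30/(2√18.9) = 3.4503.
ε = (∂Q_1/∂P_2)(P_2/Q_1) = 3.4503 × (18.9/1609.222) ≈ 0.041.
ε > 0: substitutes.

0.041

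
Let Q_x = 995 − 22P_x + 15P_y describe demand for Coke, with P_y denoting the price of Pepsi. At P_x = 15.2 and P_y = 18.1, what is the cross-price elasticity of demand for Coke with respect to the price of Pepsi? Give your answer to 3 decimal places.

At P_x = 15.2 and P_y = 18.1: Q_x = 932.1.
∂Q_x/∂P_y = 15.
ε = (∂Q_x/∂P_y)(P_y/Q_x) = 15 × (18.1/932.1) ≈ 0.291.
Since ε > 0, Coke and Pepsi are substitutes.

0.291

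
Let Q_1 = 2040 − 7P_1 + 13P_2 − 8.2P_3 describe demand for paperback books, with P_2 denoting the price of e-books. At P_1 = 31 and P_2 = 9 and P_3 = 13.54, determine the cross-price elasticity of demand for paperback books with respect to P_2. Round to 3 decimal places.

At P_1 = 31 and P_2 = 9 and P_3 = 13.54: Q_1 = 1828.972.
∂Q_1/∂P_2 = 13.
ε = (∂Q_1/∂P_2)(P_2/Q_1) = 13 × (9/1828.972) ≈ 0.064.
Since ε > 0, paperback books and e-books are substitutes.

0.064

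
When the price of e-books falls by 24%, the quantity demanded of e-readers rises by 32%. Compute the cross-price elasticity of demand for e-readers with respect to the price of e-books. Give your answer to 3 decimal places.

-1.333

ε = (%ΔQ of e-readers) / (%ΔP of e-books) = (32%) / (-24%) ≈ -1.333.
Negative cross-price elasticity: complements.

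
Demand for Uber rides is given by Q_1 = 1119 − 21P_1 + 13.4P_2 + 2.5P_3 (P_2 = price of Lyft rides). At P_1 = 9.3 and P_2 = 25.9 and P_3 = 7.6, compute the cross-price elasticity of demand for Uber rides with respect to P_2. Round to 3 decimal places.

At P_1 = 9.3 and P_2 = 25.9 and P_3 = 7.6: Q_1 = 1289.76.
∂Q_1/∂P_2 = 13.4.
ε = (∂Q_1/∂P_2)(P_2/Q_1) = 13.4 × (25.9/1289.76) ≈ 0.269.
Since ε > 0, Uber rides and Lyft rides are substitutes.

0.269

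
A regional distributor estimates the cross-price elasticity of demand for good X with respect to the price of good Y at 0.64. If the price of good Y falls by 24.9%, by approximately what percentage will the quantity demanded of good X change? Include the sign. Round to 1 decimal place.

-15.9%

%ΔQ ≈ ε × %ΔP of good Y = 0.64 × (-24.9%) = -15.9%.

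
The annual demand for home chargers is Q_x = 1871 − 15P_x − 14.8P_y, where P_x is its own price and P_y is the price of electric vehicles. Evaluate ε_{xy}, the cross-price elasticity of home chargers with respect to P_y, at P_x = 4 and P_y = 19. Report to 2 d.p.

At P_x = 4 and P_y = 19: Q_x = 1529.8.
∂Q_x/∂P_y = -14.8.
ε = (∂Q_x/∂P_y)(P_y/Q_x) = -14.8 × (19/1529.8) ≈ -0.18.
Since ε < 0, home chargers and electric vehicles are complements.

-0.18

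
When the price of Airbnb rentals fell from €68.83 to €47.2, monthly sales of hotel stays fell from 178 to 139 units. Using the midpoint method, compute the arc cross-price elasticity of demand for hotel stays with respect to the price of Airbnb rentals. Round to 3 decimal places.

0.660

ΔQ_A = 139 − 178 = -39; ΔP_B = 47.2 − 68.83 = -21.63.
Midpoints: Q̄_A = 158.5, P̄_B = 58.02.
ε = (ΔQ_A/Q̄_A)/(ΔP_B/P̄_B) = (-39/158.5)/(-21.63/58.02) ≈ 0.660.
ε > 0: hotel stays and Airbnb rentals are substitutes.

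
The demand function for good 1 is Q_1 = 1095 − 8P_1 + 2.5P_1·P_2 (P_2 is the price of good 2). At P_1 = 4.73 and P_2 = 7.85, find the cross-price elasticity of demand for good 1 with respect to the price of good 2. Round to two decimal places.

At P_1 = 4.73 and P_2 = 7.85: Q_1 = 1149.986.
∂Q_1/∂P_2 = 2.5P_1 = 2.5(4.73) = 11.8250.
ε = (∂Q_1/∂P_2)(P_2/Q_1) = 11.8250 × (7.85/1149.986) ≈ 0.08.
ε > 0: substitutes.

0.08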